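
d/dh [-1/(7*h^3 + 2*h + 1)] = (21*h^2 + 2)/(7*h^3 + 2*h + 1)^2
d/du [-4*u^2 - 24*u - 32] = -8*u - 24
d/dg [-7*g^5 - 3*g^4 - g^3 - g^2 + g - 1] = -35*g^4 - 12*g^3 - 3*g^2 - 2*g + 1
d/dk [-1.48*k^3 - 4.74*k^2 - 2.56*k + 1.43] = -4.44*k^2 - 9.48*k - 2.56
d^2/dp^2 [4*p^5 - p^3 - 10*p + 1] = 80*p^3 - 6*p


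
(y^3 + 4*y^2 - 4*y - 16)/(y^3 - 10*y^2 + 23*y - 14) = (y^2 + 6*y + 8)/(y^2 - 8*y + 7)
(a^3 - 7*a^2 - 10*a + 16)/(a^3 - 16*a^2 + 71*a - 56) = (a + 2)/(a - 7)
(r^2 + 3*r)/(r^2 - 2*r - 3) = r*(r + 3)/(r^2 - 2*r - 3)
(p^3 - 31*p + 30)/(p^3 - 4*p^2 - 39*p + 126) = (p^2 - 6*p + 5)/(p^2 - 10*p + 21)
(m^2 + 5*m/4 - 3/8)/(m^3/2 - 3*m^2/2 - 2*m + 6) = (8*m^2 + 10*m - 3)/(4*(m^3 - 3*m^2 - 4*m + 12))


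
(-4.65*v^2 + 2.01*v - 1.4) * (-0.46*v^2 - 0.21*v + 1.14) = 2.139*v^4 + 0.0519000000000001*v^3 - 5.0791*v^2 + 2.5854*v - 1.596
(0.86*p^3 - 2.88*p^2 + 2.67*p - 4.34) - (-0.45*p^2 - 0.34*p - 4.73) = 0.86*p^3 - 2.43*p^2 + 3.01*p + 0.390000000000001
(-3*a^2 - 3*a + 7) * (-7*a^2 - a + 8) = 21*a^4 + 24*a^3 - 70*a^2 - 31*a + 56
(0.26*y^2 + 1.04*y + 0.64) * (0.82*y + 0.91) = 0.2132*y^3 + 1.0894*y^2 + 1.4712*y + 0.5824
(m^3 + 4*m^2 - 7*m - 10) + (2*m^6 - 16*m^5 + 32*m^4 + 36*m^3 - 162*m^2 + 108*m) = 2*m^6 - 16*m^5 + 32*m^4 + 37*m^3 - 158*m^2 + 101*m - 10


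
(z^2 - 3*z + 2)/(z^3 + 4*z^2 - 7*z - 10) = (z - 1)/(z^2 + 6*z + 5)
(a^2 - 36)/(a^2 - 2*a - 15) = (36 - a^2)/(-a^2 + 2*a + 15)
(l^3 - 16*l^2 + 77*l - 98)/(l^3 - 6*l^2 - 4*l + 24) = (l^2 - 14*l + 49)/(l^2 - 4*l - 12)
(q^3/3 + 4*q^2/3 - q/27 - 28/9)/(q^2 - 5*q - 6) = (-9*q^3 - 36*q^2 + q + 84)/(27*(-q^2 + 5*q + 6))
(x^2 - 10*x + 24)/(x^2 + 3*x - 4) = (x^2 - 10*x + 24)/(x^2 + 3*x - 4)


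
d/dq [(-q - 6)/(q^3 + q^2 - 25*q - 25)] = (-q^3 - q^2 + 25*q + (q + 6)*(3*q^2 + 2*q - 25) + 25)/(q^3 + q^2 - 25*q - 25)^2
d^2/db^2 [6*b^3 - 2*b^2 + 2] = 36*b - 4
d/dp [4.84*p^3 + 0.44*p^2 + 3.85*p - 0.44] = 14.52*p^2 + 0.88*p + 3.85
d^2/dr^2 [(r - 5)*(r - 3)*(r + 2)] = 6*r - 12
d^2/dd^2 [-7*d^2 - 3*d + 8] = -14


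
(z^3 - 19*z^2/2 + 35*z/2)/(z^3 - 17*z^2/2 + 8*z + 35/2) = z/(z + 1)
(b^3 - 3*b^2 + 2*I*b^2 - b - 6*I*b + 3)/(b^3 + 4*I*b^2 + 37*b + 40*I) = (b^2 + b*(-3 + I) - 3*I)/(b^2 + 3*I*b + 40)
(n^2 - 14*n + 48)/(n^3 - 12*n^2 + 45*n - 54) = (n - 8)/(n^2 - 6*n + 9)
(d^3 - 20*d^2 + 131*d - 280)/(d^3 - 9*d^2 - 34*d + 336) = (d - 5)/(d + 6)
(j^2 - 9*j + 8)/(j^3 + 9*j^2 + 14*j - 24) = (j - 8)/(j^2 + 10*j + 24)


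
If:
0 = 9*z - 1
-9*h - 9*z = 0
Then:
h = -1/9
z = 1/9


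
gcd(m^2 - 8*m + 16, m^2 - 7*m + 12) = m - 4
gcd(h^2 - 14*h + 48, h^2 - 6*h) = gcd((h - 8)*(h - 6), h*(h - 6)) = h - 6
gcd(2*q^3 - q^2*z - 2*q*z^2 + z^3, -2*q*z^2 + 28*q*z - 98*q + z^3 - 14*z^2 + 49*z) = -2*q + z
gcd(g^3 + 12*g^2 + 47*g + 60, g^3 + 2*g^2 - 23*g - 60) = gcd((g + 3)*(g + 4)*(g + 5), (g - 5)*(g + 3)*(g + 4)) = g^2 + 7*g + 12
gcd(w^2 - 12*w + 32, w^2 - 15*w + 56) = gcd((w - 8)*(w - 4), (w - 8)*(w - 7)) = w - 8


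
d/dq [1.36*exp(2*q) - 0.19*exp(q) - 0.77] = (2.72*exp(q) - 0.19)*exp(q)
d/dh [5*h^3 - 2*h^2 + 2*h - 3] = 15*h^2 - 4*h + 2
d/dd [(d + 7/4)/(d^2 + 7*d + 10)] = (d^2 + 7*d - (2*d + 7)*(4*d + 7)/4 + 10)/(d^2 + 7*d + 10)^2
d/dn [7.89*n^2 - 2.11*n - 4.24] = 15.78*n - 2.11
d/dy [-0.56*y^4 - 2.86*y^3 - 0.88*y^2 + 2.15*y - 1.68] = -2.24*y^3 - 8.58*y^2 - 1.76*y + 2.15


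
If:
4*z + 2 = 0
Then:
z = -1/2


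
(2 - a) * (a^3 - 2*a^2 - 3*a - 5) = -a^4 + 4*a^3 - a^2 - a - 10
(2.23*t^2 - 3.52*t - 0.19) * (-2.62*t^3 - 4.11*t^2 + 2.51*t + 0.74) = -5.8426*t^5 + 0.0571000000000002*t^4 + 20.5623*t^3 - 6.4041*t^2 - 3.0817*t - 0.1406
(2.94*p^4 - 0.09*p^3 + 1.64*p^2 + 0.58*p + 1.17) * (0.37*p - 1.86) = 1.0878*p^5 - 5.5017*p^4 + 0.7742*p^3 - 2.8358*p^2 - 0.6459*p - 2.1762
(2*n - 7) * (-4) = 28 - 8*n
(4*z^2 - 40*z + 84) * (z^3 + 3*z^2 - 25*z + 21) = 4*z^5 - 28*z^4 - 136*z^3 + 1336*z^2 - 2940*z + 1764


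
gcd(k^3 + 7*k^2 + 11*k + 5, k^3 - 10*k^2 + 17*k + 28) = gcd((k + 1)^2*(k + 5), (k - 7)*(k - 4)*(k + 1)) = k + 1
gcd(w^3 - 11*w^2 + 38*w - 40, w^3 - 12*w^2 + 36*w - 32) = w - 2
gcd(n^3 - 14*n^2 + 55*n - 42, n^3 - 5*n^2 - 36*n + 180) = n - 6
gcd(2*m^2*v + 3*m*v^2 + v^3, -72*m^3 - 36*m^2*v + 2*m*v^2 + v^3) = 2*m + v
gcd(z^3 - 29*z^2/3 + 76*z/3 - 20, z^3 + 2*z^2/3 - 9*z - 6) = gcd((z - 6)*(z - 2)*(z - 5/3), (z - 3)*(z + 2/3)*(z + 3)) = 1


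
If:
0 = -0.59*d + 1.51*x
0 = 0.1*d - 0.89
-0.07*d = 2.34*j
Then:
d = 8.90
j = -0.27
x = 3.48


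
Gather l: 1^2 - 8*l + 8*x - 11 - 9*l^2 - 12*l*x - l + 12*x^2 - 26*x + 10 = -9*l^2 + l*(-12*x - 9) + 12*x^2 - 18*x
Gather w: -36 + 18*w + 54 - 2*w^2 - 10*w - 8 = -2*w^2 + 8*w + 10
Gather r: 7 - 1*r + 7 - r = 14 - 2*r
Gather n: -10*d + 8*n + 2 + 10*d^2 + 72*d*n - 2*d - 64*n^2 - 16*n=10*d^2 - 12*d - 64*n^2 + n*(72*d - 8) + 2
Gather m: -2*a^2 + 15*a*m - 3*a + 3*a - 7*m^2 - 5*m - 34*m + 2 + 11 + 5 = -2*a^2 - 7*m^2 + m*(15*a - 39) + 18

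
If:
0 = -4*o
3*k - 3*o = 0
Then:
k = 0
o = 0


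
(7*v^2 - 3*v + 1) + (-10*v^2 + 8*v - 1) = -3*v^2 + 5*v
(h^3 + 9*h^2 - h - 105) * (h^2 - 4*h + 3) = h^5 + 5*h^4 - 34*h^3 - 74*h^2 + 417*h - 315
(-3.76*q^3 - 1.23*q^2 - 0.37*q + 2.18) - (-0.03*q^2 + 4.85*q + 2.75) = -3.76*q^3 - 1.2*q^2 - 5.22*q - 0.57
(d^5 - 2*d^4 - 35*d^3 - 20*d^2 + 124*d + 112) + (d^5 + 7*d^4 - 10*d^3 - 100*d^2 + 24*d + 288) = 2*d^5 + 5*d^4 - 45*d^3 - 120*d^2 + 148*d + 400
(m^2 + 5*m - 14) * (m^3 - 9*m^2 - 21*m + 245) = m^5 - 4*m^4 - 80*m^3 + 266*m^2 + 1519*m - 3430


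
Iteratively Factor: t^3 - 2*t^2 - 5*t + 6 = (t - 1)*(t^2 - t - 6) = (t - 3)*(t - 1)*(t + 2)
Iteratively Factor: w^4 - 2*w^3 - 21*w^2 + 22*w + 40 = (w + 1)*(w^3 - 3*w^2 - 18*w + 40) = (w - 5)*(w + 1)*(w^2 + 2*w - 8) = (w - 5)*(w + 1)*(w + 4)*(w - 2)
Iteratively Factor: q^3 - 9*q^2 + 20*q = (q - 5)*(q^2 - 4*q) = q*(q - 5)*(q - 4)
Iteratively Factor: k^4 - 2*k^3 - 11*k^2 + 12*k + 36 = (k - 3)*(k^3 + k^2 - 8*k - 12) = (k - 3)^2*(k^2 + 4*k + 4) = (k - 3)^2*(k + 2)*(k + 2)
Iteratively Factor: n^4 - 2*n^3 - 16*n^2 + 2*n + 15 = (n - 1)*(n^3 - n^2 - 17*n - 15) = (n - 1)*(n + 1)*(n^2 - 2*n - 15) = (n - 5)*(n - 1)*(n + 1)*(n + 3)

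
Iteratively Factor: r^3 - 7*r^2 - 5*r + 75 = (r - 5)*(r^2 - 2*r - 15) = (r - 5)*(r + 3)*(r - 5)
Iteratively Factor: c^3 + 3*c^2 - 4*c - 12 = (c + 2)*(c^2 + c - 6) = (c - 2)*(c + 2)*(c + 3)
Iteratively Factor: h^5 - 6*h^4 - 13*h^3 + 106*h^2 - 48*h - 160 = (h + 4)*(h^4 - 10*h^3 + 27*h^2 - 2*h - 40) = (h + 1)*(h + 4)*(h^3 - 11*h^2 + 38*h - 40) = (h - 2)*(h + 1)*(h + 4)*(h^2 - 9*h + 20) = (h - 4)*(h - 2)*(h + 1)*(h + 4)*(h - 5)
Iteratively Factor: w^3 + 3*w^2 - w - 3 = (w + 3)*(w^2 - 1) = (w + 1)*(w + 3)*(w - 1)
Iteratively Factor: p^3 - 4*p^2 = (p)*(p^2 - 4*p) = p^2*(p - 4)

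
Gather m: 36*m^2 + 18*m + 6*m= 36*m^2 + 24*m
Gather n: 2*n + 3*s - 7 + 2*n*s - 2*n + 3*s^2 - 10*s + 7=2*n*s + 3*s^2 - 7*s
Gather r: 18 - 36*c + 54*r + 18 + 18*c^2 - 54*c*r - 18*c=18*c^2 - 54*c + r*(54 - 54*c) + 36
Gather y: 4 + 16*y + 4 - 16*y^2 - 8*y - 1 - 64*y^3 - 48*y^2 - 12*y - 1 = -64*y^3 - 64*y^2 - 4*y + 6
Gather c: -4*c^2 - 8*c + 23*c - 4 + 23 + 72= -4*c^2 + 15*c + 91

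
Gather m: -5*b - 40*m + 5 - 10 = -5*b - 40*m - 5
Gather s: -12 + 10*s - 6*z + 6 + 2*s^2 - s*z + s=2*s^2 + s*(11 - z) - 6*z - 6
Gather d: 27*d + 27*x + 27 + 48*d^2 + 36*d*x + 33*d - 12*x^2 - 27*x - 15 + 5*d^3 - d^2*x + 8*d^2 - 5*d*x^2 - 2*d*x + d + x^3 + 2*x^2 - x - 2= 5*d^3 + d^2*(56 - x) + d*(-5*x^2 + 34*x + 61) + x^3 - 10*x^2 - x + 10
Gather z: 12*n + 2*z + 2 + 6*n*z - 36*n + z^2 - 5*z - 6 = -24*n + z^2 + z*(6*n - 3) - 4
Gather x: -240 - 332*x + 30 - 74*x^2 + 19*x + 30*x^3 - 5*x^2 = 30*x^3 - 79*x^2 - 313*x - 210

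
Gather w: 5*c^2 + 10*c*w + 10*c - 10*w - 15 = 5*c^2 + 10*c + w*(10*c - 10) - 15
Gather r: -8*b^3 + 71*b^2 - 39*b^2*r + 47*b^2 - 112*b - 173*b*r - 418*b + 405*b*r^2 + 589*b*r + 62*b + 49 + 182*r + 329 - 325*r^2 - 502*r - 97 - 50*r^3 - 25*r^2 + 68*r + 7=-8*b^3 + 118*b^2 - 468*b - 50*r^3 + r^2*(405*b - 350) + r*(-39*b^2 + 416*b - 252) + 288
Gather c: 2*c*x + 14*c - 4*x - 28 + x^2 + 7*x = c*(2*x + 14) + x^2 + 3*x - 28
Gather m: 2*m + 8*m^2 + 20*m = 8*m^2 + 22*m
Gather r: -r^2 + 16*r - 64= -r^2 + 16*r - 64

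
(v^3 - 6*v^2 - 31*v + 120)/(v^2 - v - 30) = (v^2 - 11*v + 24)/(v - 6)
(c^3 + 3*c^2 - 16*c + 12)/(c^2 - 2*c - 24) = (-c^3 - 3*c^2 + 16*c - 12)/(-c^2 + 2*c + 24)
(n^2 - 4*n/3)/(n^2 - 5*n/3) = (3*n - 4)/(3*n - 5)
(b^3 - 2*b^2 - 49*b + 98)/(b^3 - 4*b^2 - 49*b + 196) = (b - 2)/(b - 4)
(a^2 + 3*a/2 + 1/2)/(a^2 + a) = (a + 1/2)/a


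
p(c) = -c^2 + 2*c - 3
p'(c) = 2 - 2*c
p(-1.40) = -7.76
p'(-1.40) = 4.80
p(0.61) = -2.15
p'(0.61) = 0.78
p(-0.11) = -3.23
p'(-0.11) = 2.22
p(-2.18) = -12.11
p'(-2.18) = 6.36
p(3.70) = -9.29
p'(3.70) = -5.40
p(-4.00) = -27.00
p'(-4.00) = 10.00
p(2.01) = -3.02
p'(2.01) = -2.02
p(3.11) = -6.45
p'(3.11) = -4.22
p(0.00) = -3.00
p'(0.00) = 2.00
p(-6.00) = -51.00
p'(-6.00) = 14.00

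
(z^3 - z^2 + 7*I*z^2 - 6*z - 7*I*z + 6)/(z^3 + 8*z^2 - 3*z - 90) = (z^3 + z^2*(-1 + 7*I) - z*(6 + 7*I) + 6)/(z^3 + 8*z^2 - 3*z - 90)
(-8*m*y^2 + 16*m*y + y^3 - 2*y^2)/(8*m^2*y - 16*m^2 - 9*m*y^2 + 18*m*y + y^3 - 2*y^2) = y/(-m + y)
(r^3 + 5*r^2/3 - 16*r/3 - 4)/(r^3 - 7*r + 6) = (r + 2/3)/(r - 1)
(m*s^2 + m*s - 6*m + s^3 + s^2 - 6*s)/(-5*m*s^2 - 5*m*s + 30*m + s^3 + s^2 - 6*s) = (m + s)/(-5*m + s)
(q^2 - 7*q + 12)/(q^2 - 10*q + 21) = (q - 4)/(q - 7)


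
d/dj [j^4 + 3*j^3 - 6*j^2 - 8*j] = 4*j^3 + 9*j^2 - 12*j - 8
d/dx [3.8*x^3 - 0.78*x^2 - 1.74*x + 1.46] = 11.4*x^2 - 1.56*x - 1.74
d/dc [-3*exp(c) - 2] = -3*exp(c)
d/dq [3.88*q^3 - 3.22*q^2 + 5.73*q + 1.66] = 11.64*q^2 - 6.44*q + 5.73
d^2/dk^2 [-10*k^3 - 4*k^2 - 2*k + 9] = -60*k - 8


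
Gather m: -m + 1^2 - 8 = -m - 7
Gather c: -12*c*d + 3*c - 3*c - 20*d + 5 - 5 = -12*c*d - 20*d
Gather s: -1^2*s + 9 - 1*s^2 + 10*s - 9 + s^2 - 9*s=0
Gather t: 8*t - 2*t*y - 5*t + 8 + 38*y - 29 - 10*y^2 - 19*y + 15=t*(3 - 2*y) - 10*y^2 + 19*y - 6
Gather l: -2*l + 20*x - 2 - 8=-2*l + 20*x - 10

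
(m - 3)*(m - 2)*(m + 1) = m^3 - 4*m^2 + m + 6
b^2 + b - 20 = (b - 4)*(b + 5)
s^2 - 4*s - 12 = (s - 6)*(s + 2)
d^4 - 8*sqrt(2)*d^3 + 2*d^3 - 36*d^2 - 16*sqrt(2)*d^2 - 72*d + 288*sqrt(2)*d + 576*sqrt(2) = (d - 6)*(d + 2)*(d + 6)*(d - 8*sqrt(2))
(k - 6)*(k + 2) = k^2 - 4*k - 12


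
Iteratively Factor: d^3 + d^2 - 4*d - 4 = (d + 2)*(d^2 - d - 2) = (d - 2)*(d + 2)*(d + 1)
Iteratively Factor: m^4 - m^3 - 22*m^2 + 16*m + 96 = (m - 4)*(m^3 + 3*m^2 - 10*m - 24) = (m - 4)*(m - 3)*(m^2 + 6*m + 8) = (m - 4)*(m - 3)*(m + 2)*(m + 4)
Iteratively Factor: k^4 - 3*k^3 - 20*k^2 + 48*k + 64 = (k - 4)*(k^3 + k^2 - 16*k - 16) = (k - 4)*(k + 4)*(k^2 - 3*k - 4) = (k - 4)^2*(k + 4)*(k + 1)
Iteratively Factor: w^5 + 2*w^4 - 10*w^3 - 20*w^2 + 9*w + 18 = (w - 3)*(w^4 + 5*w^3 + 5*w^2 - 5*w - 6) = (w - 3)*(w + 2)*(w^3 + 3*w^2 - w - 3) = (w - 3)*(w + 2)*(w + 3)*(w^2 - 1) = (w - 3)*(w - 1)*(w + 2)*(w + 3)*(w + 1)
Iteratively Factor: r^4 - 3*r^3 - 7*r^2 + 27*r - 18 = (r + 3)*(r^3 - 6*r^2 + 11*r - 6) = (r - 1)*(r + 3)*(r^2 - 5*r + 6) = (r - 2)*(r - 1)*(r + 3)*(r - 3)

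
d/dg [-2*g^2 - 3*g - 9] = -4*g - 3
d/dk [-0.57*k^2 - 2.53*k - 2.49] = -1.14*k - 2.53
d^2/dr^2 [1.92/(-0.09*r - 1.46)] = -0.031104/(0.09*r + 1.46)^3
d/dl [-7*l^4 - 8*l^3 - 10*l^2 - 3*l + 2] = -28*l^3 - 24*l^2 - 20*l - 3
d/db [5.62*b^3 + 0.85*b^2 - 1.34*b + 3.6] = 16.86*b^2 + 1.7*b - 1.34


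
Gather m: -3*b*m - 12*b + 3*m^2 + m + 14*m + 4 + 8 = -12*b + 3*m^2 + m*(15 - 3*b) + 12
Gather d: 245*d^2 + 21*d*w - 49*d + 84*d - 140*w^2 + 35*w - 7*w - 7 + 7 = 245*d^2 + d*(21*w + 35) - 140*w^2 + 28*w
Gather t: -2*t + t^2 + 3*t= t^2 + t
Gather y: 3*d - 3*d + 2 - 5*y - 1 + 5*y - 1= 0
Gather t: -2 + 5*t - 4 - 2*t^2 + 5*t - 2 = -2*t^2 + 10*t - 8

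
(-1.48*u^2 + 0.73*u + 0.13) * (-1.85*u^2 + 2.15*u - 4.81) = 2.738*u^4 - 4.5325*u^3 + 8.4478*u^2 - 3.2318*u - 0.6253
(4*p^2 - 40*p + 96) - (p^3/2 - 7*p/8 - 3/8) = -p^3/2 + 4*p^2 - 313*p/8 + 771/8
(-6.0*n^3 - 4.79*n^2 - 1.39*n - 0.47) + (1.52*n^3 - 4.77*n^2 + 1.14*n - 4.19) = -4.48*n^3 - 9.56*n^2 - 0.25*n - 4.66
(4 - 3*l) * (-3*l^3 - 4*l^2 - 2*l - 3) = 9*l^4 - 10*l^2 + l - 12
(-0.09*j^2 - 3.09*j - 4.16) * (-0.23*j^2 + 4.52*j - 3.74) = 0.0207*j^4 + 0.3039*j^3 - 12.6734*j^2 - 7.2466*j + 15.5584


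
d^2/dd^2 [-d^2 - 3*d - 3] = -2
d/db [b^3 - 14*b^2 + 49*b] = 3*b^2 - 28*b + 49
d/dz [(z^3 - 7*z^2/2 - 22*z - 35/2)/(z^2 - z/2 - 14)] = (4*z^4 - 4*z^3 - 73*z^2 + 532*z + 1197)/(4*z^4 - 4*z^3 - 111*z^2 + 56*z + 784)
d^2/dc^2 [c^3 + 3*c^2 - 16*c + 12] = 6*c + 6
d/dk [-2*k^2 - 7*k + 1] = -4*k - 7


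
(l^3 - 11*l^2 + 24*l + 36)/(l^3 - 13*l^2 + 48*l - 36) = (l + 1)/(l - 1)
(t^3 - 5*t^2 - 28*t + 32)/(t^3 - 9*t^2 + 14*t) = (t^3 - 5*t^2 - 28*t + 32)/(t*(t^2 - 9*t + 14))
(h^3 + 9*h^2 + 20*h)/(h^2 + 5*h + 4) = h*(h + 5)/(h + 1)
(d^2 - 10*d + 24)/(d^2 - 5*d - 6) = (d - 4)/(d + 1)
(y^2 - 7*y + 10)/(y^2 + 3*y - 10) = (y - 5)/(y + 5)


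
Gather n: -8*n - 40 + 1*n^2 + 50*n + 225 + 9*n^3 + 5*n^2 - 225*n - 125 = 9*n^3 + 6*n^2 - 183*n + 60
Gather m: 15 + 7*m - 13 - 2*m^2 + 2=-2*m^2 + 7*m + 4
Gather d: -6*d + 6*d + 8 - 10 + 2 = 0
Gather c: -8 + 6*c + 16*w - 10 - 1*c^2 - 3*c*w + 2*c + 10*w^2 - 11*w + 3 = -c^2 + c*(8 - 3*w) + 10*w^2 + 5*w - 15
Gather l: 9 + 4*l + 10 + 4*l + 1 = 8*l + 20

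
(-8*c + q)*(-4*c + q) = 32*c^2 - 12*c*q + q^2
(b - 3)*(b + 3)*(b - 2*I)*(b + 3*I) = b^4 + I*b^3 - 3*b^2 - 9*I*b - 54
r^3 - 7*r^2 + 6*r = r*(r - 6)*(r - 1)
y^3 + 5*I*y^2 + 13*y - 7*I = (y - I)^2*(y + 7*I)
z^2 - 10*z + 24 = (z - 6)*(z - 4)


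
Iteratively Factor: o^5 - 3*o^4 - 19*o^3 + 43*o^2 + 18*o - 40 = (o - 1)*(o^4 - 2*o^3 - 21*o^2 + 22*o + 40) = (o - 1)*(o + 4)*(o^3 - 6*o^2 + 3*o + 10) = (o - 2)*(o - 1)*(o + 4)*(o^2 - 4*o - 5) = (o - 2)*(o - 1)*(o + 1)*(o + 4)*(o - 5)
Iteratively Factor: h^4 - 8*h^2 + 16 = (h + 2)*(h^3 - 2*h^2 - 4*h + 8) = (h - 2)*(h + 2)*(h^2 - 4) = (h - 2)*(h + 2)^2*(h - 2)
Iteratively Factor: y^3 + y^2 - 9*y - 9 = (y + 1)*(y^2 - 9) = (y - 3)*(y + 1)*(y + 3)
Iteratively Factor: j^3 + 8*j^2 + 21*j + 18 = (j + 3)*(j^2 + 5*j + 6) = (j + 3)^2*(j + 2)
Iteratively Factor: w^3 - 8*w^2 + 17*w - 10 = (w - 5)*(w^2 - 3*w + 2) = (w - 5)*(w - 1)*(w - 2)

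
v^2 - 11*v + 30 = (v - 6)*(v - 5)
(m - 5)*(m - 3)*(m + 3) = m^3 - 5*m^2 - 9*m + 45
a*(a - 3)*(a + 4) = a^3 + a^2 - 12*a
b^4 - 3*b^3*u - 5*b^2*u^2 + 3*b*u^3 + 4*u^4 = (b - 4*u)*(b - u)*(b + u)^2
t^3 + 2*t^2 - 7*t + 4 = (t - 1)^2*(t + 4)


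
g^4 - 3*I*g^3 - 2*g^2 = g^2*(g - 2*I)*(g - I)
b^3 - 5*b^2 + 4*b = b*(b - 4)*(b - 1)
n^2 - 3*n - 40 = (n - 8)*(n + 5)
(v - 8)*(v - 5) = v^2 - 13*v + 40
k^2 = k^2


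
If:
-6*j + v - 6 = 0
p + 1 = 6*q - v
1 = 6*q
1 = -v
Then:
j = -7/6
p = 1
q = 1/6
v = -1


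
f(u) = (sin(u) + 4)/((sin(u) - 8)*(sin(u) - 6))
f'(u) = cos(u)/((sin(u) - 8)*(sin(u) - 6)) - (sin(u) + 4)*cos(u)/((sin(u) - 8)*(sin(u) - 6)^2) - (sin(u) + 4)*cos(u)/((sin(u) - 8)^2*(sin(u) - 6))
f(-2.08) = 0.05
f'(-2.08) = -0.01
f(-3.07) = 0.08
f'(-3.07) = -0.04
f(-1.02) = 0.05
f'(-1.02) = 0.02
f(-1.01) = 0.05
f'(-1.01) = 0.02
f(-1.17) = 0.05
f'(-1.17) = 0.01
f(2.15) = 0.13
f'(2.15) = -0.04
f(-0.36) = 0.07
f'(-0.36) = 0.04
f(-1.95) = 0.05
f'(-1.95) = -0.01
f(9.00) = 0.10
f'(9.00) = -0.05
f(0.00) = 0.08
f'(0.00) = 0.05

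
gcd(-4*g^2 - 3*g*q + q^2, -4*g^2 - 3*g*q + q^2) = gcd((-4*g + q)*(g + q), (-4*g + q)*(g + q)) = -4*g^2 - 3*g*q + q^2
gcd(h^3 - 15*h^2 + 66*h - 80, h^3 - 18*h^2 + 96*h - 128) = h^2 - 10*h + 16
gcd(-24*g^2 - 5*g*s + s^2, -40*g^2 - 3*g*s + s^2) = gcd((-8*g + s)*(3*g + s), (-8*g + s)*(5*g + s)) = -8*g + s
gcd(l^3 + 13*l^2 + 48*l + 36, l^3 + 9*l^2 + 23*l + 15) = l + 1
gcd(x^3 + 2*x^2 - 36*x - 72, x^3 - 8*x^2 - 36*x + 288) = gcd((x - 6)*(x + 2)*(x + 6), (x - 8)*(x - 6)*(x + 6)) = x^2 - 36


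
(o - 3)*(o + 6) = o^2 + 3*o - 18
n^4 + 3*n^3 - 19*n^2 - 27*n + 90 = (n - 3)*(n - 2)*(n + 3)*(n + 5)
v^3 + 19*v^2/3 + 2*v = v*(v + 1/3)*(v + 6)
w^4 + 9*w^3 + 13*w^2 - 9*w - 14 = (w - 1)*(w + 1)*(w + 2)*(w + 7)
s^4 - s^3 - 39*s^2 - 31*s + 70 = (s - 7)*(s - 1)*(s + 2)*(s + 5)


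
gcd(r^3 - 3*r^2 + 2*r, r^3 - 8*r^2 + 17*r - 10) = r^2 - 3*r + 2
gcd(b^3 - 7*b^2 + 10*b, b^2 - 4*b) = b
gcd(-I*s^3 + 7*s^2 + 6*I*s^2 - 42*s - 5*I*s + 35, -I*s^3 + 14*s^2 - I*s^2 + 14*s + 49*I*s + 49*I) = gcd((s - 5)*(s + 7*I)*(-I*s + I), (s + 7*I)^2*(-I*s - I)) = s + 7*I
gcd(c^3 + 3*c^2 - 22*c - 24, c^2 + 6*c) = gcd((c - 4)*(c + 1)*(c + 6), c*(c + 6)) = c + 6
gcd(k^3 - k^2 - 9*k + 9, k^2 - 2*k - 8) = 1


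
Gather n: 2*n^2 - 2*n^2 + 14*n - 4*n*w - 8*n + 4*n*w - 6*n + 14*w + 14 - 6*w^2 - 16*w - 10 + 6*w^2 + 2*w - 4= 0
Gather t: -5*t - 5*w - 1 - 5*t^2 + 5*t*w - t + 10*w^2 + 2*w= -5*t^2 + t*(5*w - 6) + 10*w^2 - 3*w - 1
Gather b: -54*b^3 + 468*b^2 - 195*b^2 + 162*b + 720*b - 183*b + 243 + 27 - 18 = -54*b^3 + 273*b^2 + 699*b + 252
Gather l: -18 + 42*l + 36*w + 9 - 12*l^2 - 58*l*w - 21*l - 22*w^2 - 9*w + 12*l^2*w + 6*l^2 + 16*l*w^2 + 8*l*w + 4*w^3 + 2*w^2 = l^2*(12*w - 6) + l*(16*w^2 - 50*w + 21) + 4*w^3 - 20*w^2 + 27*w - 9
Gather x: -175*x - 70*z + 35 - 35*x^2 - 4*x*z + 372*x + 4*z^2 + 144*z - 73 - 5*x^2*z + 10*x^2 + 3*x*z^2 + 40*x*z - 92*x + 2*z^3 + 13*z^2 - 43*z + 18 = x^2*(-5*z - 25) + x*(3*z^2 + 36*z + 105) + 2*z^3 + 17*z^2 + 31*z - 20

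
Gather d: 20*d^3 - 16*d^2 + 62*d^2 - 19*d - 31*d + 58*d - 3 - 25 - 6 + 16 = 20*d^3 + 46*d^2 + 8*d - 18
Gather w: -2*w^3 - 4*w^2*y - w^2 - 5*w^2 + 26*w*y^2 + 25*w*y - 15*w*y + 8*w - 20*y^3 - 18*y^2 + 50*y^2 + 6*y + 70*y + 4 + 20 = -2*w^3 + w^2*(-4*y - 6) + w*(26*y^2 + 10*y + 8) - 20*y^3 + 32*y^2 + 76*y + 24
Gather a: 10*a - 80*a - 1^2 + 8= 7 - 70*a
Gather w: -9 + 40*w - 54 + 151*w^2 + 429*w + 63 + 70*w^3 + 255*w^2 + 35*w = 70*w^3 + 406*w^2 + 504*w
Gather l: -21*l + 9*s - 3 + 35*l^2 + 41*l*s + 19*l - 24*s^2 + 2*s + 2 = 35*l^2 + l*(41*s - 2) - 24*s^2 + 11*s - 1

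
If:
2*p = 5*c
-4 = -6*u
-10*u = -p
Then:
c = 8/3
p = 20/3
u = 2/3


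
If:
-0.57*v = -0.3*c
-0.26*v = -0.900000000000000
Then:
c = 6.58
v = 3.46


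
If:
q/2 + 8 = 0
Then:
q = -16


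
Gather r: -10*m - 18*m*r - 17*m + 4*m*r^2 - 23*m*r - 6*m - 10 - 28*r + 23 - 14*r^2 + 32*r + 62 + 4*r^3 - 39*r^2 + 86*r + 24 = -33*m + 4*r^3 + r^2*(4*m - 53) + r*(90 - 41*m) + 99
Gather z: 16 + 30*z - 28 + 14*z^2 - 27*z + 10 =14*z^2 + 3*z - 2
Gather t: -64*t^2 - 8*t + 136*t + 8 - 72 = -64*t^2 + 128*t - 64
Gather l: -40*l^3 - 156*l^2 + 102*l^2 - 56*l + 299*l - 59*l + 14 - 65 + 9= -40*l^3 - 54*l^2 + 184*l - 42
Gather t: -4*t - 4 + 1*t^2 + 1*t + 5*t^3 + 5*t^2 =5*t^3 + 6*t^2 - 3*t - 4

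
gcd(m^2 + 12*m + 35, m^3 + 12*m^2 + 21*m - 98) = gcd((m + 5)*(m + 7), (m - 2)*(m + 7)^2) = m + 7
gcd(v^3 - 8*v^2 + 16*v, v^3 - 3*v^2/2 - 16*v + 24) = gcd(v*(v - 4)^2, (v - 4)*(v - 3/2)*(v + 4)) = v - 4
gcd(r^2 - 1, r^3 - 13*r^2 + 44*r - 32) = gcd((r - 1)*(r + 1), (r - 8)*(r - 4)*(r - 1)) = r - 1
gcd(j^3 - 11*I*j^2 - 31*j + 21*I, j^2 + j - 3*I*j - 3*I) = j - 3*I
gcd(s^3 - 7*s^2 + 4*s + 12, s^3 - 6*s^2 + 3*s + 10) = s^2 - s - 2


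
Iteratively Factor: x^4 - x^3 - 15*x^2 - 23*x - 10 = (x + 2)*(x^3 - 3*x^2 - 9*x - 5) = (x + 1)*(x + 2)*(x^2 - 4*x - 5) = (x + 1)^2*(x + 2)*(x - 5)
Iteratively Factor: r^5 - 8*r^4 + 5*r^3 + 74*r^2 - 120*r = (r - 4)*(r^4 - 4*r^3 - 11*r^2 + 30*r) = r*(r - 4)*(r^3 - 4*r^2 - 11*r + 30) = r*(r - 4)*(r - 2)*(r^2 - 2*r - 15) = r*(r - 5)*(r - 4)*(r - 2)*(r + 3)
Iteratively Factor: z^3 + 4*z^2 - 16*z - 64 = (z - 4)*(z^2 + 8*z + 16) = (z - 4)*(z + 4)*(z + 4)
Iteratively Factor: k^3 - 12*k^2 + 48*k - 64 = (k - 4)*(k^2 - 8*k + 16) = (k - 4)^2*(k - 4)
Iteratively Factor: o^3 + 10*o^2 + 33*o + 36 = (o + 3)*(o^2 + 7*o + 12) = (o + 3)^2*(o + 4)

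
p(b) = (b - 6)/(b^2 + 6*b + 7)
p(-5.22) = -3.83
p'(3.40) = 0.05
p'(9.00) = 0.00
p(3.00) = -0.09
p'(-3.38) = -2.61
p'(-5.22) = -5.47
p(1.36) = -0.27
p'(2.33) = 0.09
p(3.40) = -0.07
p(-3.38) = 5.05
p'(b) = (-2*b - 6)*(b - 6)/(b^2 + 6*b + 7)^2 + 1/(b^2 + 6*b + 7)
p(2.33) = -0.14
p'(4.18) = 0.03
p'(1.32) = 0.21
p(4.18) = -0.04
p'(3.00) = 0.06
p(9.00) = 0.02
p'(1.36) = 0.20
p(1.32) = -0.28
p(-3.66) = 6.17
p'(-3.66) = -5.85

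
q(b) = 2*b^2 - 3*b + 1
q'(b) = 4*b - 3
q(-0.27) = 1.96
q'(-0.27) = -4.08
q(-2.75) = 24.38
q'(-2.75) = -14.00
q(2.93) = 9.38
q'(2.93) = 8.72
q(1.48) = 0.94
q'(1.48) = 2.92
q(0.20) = 0.48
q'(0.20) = -2.20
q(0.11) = 0.69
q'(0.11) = -2.56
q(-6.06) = 92.63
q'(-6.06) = -27.24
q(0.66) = -0.11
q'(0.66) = -0.36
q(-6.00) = 91.00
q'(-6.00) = -27.00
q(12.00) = 253.00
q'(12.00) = 45.00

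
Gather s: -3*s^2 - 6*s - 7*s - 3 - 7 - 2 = -3*s^2 - 13*s - 12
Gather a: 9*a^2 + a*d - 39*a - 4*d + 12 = 9*a^2 + a*(d - 39) - 4*d + 12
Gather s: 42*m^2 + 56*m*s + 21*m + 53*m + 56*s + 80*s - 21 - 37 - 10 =42*m^2 + 74*m + s*(56*m + 136) - 68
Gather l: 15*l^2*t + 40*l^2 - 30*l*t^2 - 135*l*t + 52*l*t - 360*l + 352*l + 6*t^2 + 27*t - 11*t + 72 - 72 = l^2*(15*t + 40) + l*(-30*t^2 - 83*t - 8) + 6*t^2 + 16*t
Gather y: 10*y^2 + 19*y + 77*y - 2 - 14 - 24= 10*y^2 + 96*y - 40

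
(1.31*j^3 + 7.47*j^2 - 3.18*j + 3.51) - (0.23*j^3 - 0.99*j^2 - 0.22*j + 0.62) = 1.08*j^3 + 8.46*j^2 - 2.96*j + 2.89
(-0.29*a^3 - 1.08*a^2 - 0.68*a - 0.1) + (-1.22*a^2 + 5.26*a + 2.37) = -0.29*a^3 - 2.3*a^2 + 4.58*a + 2.27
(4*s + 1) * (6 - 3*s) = -12*s^2 + 21*s + 6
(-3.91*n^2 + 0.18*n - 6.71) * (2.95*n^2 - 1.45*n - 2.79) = -11.5345*n^4 + 6.2005*n^3 - 9.1466*n^2 + 9.2273*n + 18.7209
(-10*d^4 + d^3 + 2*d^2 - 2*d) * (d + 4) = -10*d^5 - 39*d^4 + 6*d^3 + 6*d^2 - 8*d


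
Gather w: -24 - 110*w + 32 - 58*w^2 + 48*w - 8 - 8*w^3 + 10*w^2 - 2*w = -8*w^3 - 48*w^2 - 64*w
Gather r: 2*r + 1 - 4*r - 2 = -2*r - 1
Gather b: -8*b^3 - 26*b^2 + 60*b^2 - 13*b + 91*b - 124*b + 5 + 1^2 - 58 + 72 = -8*b^3 + 34*b^2 - 46*b + 20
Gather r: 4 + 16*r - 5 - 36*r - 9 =-20*r - 10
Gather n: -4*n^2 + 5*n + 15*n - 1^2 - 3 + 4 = -4*n^2 + 20*n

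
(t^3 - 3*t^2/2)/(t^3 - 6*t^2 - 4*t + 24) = t^2*(t - 3/2)/(t^3 - 6*t^2 - 4*t + 24)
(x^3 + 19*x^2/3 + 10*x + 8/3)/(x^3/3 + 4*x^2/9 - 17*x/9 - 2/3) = 3*(x^2 + 6*x + 8)/(x^2 + x - 6)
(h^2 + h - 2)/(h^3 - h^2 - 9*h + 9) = (h + 2)/(h^2 - 9)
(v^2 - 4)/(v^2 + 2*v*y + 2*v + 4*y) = (v - 2)/(v + 2*y)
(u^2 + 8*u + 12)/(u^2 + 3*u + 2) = (u + 6)/(u + 1)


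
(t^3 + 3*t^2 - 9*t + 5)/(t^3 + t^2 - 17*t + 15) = (t - 1)/(t - 3)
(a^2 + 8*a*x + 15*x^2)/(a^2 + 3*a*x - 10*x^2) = (-a - 3*x)/(-a + 2*x)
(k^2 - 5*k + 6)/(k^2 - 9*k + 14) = (k - 3)/(k - 7)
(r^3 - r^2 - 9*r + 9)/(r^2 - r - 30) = (-r^3 + r^2 + 9*r - 9)/(-r^2 + r + 30)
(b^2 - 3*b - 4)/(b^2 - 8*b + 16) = (b + 1)/(b - 4)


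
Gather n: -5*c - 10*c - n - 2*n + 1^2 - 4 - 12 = -15*c - 3*n - 15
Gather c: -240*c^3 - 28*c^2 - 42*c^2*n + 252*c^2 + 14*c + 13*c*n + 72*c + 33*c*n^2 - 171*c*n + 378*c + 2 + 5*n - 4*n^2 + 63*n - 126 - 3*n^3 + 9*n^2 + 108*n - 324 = -240*c^3 + c^2*(224 - 42*n) + c*(33*n^2 - 158*n + 464) - 3*n^3 + 5*n^2 + 176*n - 448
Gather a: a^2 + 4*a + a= a^2 + 5*a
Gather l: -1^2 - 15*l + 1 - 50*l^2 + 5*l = -50*l^2 - 10*l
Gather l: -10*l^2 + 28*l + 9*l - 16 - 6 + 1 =-10*l^2 + 37*l - 21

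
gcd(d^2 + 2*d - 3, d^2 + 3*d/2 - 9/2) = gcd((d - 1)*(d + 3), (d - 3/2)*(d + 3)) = d + 3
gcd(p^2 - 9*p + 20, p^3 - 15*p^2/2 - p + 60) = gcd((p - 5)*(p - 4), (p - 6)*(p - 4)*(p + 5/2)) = p - 4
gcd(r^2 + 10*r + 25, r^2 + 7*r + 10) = r + 5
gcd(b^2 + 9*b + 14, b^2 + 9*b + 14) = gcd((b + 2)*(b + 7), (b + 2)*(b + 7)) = b^2 + 9*b + 14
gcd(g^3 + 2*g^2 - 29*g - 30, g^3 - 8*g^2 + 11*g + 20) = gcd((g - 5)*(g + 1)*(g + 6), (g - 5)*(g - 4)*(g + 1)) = g^2 - 4*g - 5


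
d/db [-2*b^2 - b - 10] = -4*b - 1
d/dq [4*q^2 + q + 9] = 8*q + 1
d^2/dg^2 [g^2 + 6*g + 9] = 2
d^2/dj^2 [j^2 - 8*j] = 2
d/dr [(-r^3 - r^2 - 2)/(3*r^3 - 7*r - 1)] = (r*(3*r + 2)*(-3*r^3 + 7*r + 1) + (9*r^2 - 7)*(r^3 + r^2 + 2))/(-3*r^3 + 7*r + 1)^2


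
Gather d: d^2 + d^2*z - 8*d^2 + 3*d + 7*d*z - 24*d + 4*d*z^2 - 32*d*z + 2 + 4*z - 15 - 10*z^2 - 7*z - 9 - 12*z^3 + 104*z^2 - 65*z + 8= d^2*(z - 7) + d*(4*z^2 - 25*z - 21) - 12*z^3 + 94*z^2 - 68*z - 14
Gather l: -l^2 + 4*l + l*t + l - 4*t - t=-l^2 + l*(t + 5) - 5*t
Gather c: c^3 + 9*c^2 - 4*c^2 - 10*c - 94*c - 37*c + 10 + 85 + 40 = c^3 + 5*c^2 - 141*c + 135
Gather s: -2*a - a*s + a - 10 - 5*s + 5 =-a + s*(-a - 5) - 5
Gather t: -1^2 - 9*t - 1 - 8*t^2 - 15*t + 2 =-8*t^2 - 24*t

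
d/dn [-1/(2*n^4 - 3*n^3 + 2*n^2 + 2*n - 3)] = (8*n^3 - 9*n^2 + 4*n + 2)/(2*n^4 - 3*n^3 + 2*n^2 + 2*n - 3)^2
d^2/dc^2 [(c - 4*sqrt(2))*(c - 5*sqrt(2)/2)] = 2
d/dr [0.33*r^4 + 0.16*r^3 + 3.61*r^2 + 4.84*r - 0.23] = 1.32*r^3 + 0.48*r^2 + 7.22*r + 4.84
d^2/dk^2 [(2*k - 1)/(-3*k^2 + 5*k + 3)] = 2*((2*k - 1)*(6*k - 5)^2 + (18*k - 13)*(-3*k^2 + 5*k + 3))/(-3*k^2 + 5*k + 3)^3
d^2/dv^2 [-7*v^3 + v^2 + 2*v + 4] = 2 - 42*v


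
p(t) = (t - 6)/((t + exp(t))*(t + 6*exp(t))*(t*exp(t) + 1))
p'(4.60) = 0.00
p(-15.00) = -0.09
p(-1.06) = 15.35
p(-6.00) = -0.34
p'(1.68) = 0.01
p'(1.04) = 0.07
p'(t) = (t - 6)*(-t*exp(t) - exp(t))/((t + exp(t))*(t + 6*exp(t))*(t*exp(t) + 1)^2) + (t - 6)*(-6*exp(t) - 1)/((t + exp(t))*(t + 6*exp(t))^2*(t*exp(t) + 1)) + (t - 6)*(-exp(t) - 1)/((t + exp(t))^2*(t + 6*exp(t))*(t*exp(t) + 1)) + 1/((t + exp(t))*(t + 6*exp(t))*(t*exp(t) + 1)) = (-(t - 6)*(t + 1)*(t + exp(t))*(t + 6*exp(t))*exp(t) - (t - 6)*(t + exp(t))*(t*exp(t) + 1)*(6*exp(t) + 1) - (t - 6)*(t + 6*exp(t))*(t*exp(t) + 1)*(exp(t) + 1) + (t + exp(t))*(t + 6*exp(t))*(t*exp(t) + 1))/((t + exp(t))^2*(t + 6*exp(t))^2*(t*exp(t) + 1)^2)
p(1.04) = -0.02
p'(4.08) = 0.00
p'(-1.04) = -15.54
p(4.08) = -0.00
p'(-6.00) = -0.09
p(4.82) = -0.00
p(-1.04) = 15.00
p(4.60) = -0.00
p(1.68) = -0.00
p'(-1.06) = -19.09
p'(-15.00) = -0.00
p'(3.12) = 0.00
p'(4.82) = 0.00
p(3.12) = -0.00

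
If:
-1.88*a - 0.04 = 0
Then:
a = -0.02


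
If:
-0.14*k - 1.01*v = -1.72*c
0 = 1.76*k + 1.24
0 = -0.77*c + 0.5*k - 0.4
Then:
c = -0.98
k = -0.70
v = -1.57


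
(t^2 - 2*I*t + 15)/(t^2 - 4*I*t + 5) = (t + 3*I)/(t + I)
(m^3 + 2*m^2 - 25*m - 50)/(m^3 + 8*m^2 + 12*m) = (m^2 - 25)/(m*(m + 6))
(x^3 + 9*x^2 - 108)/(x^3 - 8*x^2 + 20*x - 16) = (x^3 + 9*x^2 - 108)/(x^3 - 8*x^2 + 20*x - 16)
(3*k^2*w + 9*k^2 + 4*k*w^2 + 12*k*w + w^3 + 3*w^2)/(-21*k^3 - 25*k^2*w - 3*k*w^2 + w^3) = (w + 3)/(-7*k + w)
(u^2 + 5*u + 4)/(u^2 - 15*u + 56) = (u^2 + 5*u + 4)/(u^2 - 15*u + 56)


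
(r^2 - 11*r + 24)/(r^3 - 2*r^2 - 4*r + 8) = (r^2 - 11*r + 24)/(r^3 - 2*r^2 - 4*r + 8)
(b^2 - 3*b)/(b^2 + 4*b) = (b - 3)/(b + 4)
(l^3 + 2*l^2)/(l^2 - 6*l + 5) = l^2*(l + 2)/(l^2 - 6*l + 5)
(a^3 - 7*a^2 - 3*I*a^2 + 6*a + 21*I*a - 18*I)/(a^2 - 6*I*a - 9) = (a^2 - 7*a + 6)/(a - 3*I)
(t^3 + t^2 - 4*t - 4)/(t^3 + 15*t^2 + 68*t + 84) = (t^2 - t - 2)/(t^2 + 13*t + 42)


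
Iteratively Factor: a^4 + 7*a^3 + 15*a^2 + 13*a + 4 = (a + 1)*(a^3 + 6*a^2 + 9*a + 4) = (a + 1)*(a + 4)*(a^2 + 2*a + 1) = (a + 1)^2*(a + 4)*(a + 1)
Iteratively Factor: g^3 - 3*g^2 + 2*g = (g - 1)*(g^2 - 2*g) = g*(g - 1)*(g - 2)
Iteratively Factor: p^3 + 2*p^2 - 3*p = (p + 3)*(p^2 - p) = p*(p + 3)*(p - 1)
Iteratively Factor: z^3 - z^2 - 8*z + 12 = (z + 3)*(z^2 - 4*z + 4) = (z - 2)*(z + 3)*(z - 2)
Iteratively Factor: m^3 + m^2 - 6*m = (m + 3)*(m^2 - 2*m) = (m - 2)*(m + 3)*(m)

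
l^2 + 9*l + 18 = (l + 3)*(l + 6)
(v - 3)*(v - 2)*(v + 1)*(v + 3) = v^4 - v^3 - 11*v^2 + 9*v + 18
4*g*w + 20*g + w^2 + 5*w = (4*g + w)*(w + 5)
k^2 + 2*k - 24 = (k - 4)*(k + 6)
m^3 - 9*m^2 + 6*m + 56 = (m - 7)*(m - 4)*(m + 2)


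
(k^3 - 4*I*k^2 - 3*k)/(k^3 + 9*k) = (k - I)/(k + 3*I)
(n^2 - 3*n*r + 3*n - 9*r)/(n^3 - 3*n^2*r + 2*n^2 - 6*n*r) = (n + 3)/(n*(n + 2))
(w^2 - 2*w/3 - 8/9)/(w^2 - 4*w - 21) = (-9*w^2 + 6*w + 8)/(9*(-w^2 + 4*w + 21))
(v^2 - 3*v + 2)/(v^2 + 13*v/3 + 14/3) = 3*(v^2 - 3*v + 2)/(3*v^2 + 13*v + 14)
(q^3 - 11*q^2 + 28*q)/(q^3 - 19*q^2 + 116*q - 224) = q/(q - 8)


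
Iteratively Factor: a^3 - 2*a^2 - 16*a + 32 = (a - 4)*(a^2 + 2*a - 8) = (a - 4)*(a - 2)*(a + 4)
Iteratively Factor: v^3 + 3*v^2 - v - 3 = (v + 3)*(v^2 - 1) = (v + 1)*(v + 3)*(v - 1)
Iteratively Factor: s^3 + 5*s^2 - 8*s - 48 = (s + 4)*(s^2 + s - 12) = (s - 3)*(s + 4)*(s + 4)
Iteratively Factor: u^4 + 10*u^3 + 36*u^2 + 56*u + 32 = (u + 2)*(u^3 + 8*u^2 + 20*u + 16) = (u + 2)^2*(u^2 + 6*u + 8) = (u + 2)^2*(u + 4)*(u + 2)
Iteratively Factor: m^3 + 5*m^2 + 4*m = (m + 1)*(m^2 + 4*m) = (m + 1)*(m + 4)*(m)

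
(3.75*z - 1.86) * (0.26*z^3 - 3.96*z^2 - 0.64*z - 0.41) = 0.975*z^4 - 15.3336*z^3 + 4.9656*z^2 - 0.3471*z + 0.7626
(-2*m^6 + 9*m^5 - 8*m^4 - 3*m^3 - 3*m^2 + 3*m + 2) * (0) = 0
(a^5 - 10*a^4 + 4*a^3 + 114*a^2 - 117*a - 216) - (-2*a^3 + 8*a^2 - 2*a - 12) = a^5 - 10*a^4 + 6*a^3 + 106*a^2 - 115*a - 204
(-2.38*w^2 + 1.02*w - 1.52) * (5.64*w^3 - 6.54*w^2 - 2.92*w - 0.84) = -13.4232*w^5 + 21.318*w^4 - 8.294*w^3 + 8.9616*w^2 + 3.5816*w + 1.2768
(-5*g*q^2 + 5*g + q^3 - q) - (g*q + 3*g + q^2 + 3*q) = -5*g*q^2 - g*q + 2*g + q^3 - q^2 - 4*q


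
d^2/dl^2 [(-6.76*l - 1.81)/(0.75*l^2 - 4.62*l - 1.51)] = ((1.5*l - 4.62)*(3.0*l - 9.24)*(6.76*l + 1.81) + (30.42*l - 59.7474)*(-0.75*l^2 + 4.62*l + 1.51))/(-0.75*l^2 + 4.62*l + 1.51)^3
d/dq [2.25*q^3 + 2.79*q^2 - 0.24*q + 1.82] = 6.75*q^2 + 5.58*q - 0.24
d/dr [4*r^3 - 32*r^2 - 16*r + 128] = 12*r^2 - 64*r - 16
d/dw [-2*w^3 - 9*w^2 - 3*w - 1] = -6*w^2 - 18*w - 3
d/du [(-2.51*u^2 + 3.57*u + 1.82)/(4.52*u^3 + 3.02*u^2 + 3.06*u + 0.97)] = (11.3452*u^4 - 32.2728*u^3 - 43.1412*u^2 - 15.8622*u - 2.1063)/(20.4304*u^6 + 27.3008*u^5 + 36.7828*u^4 + 27.2512*u^3 + 15.2224*u^2 + 5.9364*u + 0.9409)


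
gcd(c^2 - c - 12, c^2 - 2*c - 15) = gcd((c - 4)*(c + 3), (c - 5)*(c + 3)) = c + 3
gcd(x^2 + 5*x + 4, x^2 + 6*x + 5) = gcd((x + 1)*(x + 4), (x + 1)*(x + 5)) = x + 1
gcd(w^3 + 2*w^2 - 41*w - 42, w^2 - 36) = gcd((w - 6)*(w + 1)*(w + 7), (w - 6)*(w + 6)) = w - 6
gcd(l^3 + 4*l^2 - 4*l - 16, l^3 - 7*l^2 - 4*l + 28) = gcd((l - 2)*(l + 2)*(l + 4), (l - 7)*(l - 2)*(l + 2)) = l^2 - 4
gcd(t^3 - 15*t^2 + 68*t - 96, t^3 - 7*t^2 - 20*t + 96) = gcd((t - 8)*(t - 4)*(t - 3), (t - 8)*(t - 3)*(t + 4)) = t^2 - 11*t + 24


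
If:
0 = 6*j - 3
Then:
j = 1/2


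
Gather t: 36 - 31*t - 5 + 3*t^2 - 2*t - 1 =3*t^2 - 33*t + 30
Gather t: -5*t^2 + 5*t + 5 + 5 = -5*t^2 + 5*t + 10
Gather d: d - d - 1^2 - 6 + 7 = 0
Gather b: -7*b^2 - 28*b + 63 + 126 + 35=-7*b^2 - 28*b + 224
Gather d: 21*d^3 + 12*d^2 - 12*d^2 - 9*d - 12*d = 21*d^3 - 21*d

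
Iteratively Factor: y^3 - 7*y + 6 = (y - 1)*(y^2 + y - 6) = (y - 2)*(y - 1)*(y + 3)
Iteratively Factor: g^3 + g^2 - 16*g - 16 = (g + 1)*(g^2 - 16) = (g + 1)*(g + 4)*(g - 4)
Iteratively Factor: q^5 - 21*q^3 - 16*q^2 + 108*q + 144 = (q + 3)*(q^4 - 3*q^3 - 12*q^2 + 20*q + 48) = (q - 4)*(q + 3)*(q^3 + q^2 - 8*q - 12) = (q - 4)*(q - 3)*(q + 3)*(q^2 + 4*q + 4) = (q - 4)*(q - 3)*(q + 2)*(q + 3)*(q + 2)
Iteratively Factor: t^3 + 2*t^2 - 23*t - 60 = (t + 3)*(t^2 - t - 20) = (t - 5)*(t + 3)*(t + 4)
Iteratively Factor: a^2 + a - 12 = (a + 4)*(a - 3)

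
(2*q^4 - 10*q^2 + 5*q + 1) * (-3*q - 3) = -6*q^5 - 6*q^4 + 30*q^3 + 15*q^2 - 18*q - 3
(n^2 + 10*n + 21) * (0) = 0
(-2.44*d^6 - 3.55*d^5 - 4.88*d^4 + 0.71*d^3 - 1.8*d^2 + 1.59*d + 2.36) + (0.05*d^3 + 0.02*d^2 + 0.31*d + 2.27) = -2.44*d^6 - 3.55*d^5 - 4.88*d^4 + 0.76*d^3 - 1.78*d^2 + 1.9*d + 4.63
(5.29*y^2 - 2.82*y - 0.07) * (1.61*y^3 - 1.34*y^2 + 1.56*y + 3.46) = 8.5169*y^5 - 11.6288*y^4 + 11.9185*y^3 + 13.998*y^2 - 9.8664*y - 0.2422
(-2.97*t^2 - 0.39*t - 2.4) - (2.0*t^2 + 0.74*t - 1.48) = -4.97*t^2 - 1.13*t - 0.92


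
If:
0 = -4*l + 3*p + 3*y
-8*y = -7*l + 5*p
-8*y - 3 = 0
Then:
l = -27/8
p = -33/8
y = -3/8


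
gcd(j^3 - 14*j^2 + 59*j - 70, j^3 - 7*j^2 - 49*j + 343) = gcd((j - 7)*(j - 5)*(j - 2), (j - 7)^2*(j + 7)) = j - 7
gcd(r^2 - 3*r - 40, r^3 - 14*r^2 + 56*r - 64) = r - 8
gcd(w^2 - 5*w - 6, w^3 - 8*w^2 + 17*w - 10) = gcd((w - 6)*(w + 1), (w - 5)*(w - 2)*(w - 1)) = 1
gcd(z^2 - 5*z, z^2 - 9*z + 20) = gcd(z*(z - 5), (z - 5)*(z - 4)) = z - 5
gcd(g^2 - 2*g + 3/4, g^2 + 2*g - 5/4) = g - 1/2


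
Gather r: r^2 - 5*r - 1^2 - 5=r^2 - 5*r - 6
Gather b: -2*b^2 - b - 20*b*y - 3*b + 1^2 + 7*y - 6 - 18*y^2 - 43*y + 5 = -2*b^2 + b*(-20*y - 4) - 18*y^2 - 36*y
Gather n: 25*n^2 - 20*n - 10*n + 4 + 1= 25*n^2 - 30*n + 5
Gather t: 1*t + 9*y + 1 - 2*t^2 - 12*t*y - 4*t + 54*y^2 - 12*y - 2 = -2*t^2 + t*(-12*y - 3) + 54*y^2 - 3*y - 1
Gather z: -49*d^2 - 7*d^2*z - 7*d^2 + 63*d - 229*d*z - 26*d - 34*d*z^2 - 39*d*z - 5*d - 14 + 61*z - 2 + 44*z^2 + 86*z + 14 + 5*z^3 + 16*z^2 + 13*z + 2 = -56*d^2 + 32*d + 5*z^3 + z^2*(60 - 34*d) + z*(-7*d^2 - 268*d + 160)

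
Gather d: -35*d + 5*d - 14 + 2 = -30*d - 12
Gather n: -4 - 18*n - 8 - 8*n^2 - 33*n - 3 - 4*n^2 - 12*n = -12*n^2 - 63*n - 15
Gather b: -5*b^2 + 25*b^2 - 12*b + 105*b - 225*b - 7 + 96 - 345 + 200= 20*b^2 - 132*b - 56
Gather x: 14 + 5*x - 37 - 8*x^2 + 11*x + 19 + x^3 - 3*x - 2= x^3 - 8*x^2 + 13*x - 6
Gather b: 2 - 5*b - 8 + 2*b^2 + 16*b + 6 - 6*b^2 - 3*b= -4*b^2 + 8*b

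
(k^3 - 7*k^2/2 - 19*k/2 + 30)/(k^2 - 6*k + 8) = (2*k^2 + k - 15)/(2*(k - 2))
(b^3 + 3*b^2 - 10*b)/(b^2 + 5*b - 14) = b*(b + 5)/(b + 7)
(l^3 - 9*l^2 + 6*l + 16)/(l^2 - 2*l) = l - 7 - 8/l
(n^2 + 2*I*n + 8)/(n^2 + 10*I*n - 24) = (n - 2*I)/(n + 6*I)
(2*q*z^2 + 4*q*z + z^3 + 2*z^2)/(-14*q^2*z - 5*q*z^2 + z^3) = (z + 2)/(-7*q + z)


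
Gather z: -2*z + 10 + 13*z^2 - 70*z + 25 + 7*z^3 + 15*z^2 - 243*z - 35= 7*z^3 + 28*z^2 - 315*z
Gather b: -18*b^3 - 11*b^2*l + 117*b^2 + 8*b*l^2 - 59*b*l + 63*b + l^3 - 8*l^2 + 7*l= -18*b^3 + b^2*(117 - 11*l) + b*(8*l^2 - 59*l + 63) + l^3 - 8*l^2 + 7*l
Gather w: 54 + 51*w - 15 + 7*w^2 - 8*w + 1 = 7*w^2 + 43*w + 40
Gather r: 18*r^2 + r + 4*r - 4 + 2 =18*r^2 + 5*r - 2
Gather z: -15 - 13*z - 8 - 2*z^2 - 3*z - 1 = -2*z^2 - 16*z - 24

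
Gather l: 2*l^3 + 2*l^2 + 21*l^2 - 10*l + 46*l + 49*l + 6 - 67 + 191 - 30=2*l^3 + 23*l^2 + 85*l + 100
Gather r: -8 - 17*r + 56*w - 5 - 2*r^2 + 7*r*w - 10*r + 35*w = -2*r^2 + r*(7*w - 27) + 91*w - 13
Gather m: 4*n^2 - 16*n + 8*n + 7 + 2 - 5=4*n^2 - 8*n + 4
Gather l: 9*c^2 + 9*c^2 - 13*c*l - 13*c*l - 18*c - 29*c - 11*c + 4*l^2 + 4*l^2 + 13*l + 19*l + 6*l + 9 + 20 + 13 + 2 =18*c^2 - 58*c + 8*l^2 + l*(38 - 26*c) + 44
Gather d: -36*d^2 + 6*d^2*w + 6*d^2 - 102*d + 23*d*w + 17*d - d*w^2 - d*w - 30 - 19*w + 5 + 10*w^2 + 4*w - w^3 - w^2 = d^2*(6*w - 30) + d*(-w^2 + 22*w - 85) - w^3 + 9*w^2 - 15*w - 25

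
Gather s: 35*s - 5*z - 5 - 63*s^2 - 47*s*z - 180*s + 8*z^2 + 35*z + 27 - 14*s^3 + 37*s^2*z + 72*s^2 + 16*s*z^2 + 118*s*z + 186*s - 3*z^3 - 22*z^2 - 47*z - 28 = -14*s^3 + s^2*(37*z + 9) + s*(16*z^2 + 71*z + 41) - 3*z^3 - 14*z^2 - 17*z - 6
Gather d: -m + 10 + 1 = 11 - m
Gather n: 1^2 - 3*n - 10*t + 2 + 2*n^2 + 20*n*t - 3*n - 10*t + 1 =2*n^2 + n*(20*t - 6) - 20*t + 4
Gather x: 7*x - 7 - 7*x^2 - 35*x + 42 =-7*x^2 - 28*x + 35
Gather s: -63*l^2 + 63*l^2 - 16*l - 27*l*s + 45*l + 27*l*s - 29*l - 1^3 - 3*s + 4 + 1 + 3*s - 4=0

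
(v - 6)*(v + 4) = v^2 - 2*v - 24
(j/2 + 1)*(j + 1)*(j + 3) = j^3/2 + 3*j^2 + 11*j/2 + 3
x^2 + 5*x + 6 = (x + 2)*(x + 3)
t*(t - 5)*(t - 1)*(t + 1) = t^4 - 5*t^3 - t^2 + 5*t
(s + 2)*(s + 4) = s^2 + 6*s + 8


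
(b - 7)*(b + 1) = b^2 - 6*b - 7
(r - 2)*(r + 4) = r^2 + 2*r - 8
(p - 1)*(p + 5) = p^2 + 4*p - 5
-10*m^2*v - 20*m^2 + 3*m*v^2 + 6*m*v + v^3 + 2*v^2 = (-2*m + v)*(5*m + v)*(v + 2)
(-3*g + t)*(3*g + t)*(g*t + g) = -9*g^3*t - 9*g^3 + g*t^3 + g*t^2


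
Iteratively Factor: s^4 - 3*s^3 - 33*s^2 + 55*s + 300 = (s + 4)*(s^3 - 7*s^2 - 5*s + 75) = (s - 5)*(s + 4)*(s^2 - 2*s - 15) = (s - 5)^2*(s + 4)*(s + 3)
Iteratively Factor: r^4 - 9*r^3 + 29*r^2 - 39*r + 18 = (r - 3)*(r^3 - 6*r^2 + 11*r - 6) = (r - 3)*(r - 2)*(r^2 - 4*r + 3) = (r - 3)*(r - 2)*(r - 1)*(r - 3)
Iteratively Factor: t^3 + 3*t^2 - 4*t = (t - 1)*(t^2 + 4*t) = (t - 1)*(t + 4)*(t)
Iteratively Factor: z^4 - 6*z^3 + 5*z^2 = (z - 5)*(z^3 - z^2) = z*(z - 5)*(z^2 - z) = z*(z - 5)*(z - 1)*(z)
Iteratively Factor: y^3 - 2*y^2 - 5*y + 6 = (y - 1)*(y^2 - y - 6) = (y - 1)*(y + 2)*(y - 3)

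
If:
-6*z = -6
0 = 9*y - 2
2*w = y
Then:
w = 1/9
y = 2/9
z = 1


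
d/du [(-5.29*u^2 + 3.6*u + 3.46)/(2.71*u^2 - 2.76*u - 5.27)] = (4.8444*u^2 + 37.0034*u - 9.4224)/(7.3441*u^4 - 14.9592*u^3 - 20.9458*u^2 + 29.0904*u + 27.7729)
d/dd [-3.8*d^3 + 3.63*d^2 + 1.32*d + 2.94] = -11.4*d^2 + 7.26*d + 1.32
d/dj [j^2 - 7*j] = 2*j - 7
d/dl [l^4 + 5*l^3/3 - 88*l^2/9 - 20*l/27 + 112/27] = 4*l^3 + 5*l^2 - 176*l/9 - 20/27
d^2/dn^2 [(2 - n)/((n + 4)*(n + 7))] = 2*(-n^3 + 6*n^2 + 150*n + 494)/(n^6 + 33*n^5 + 447*n^4 + 3179*n^3 + 12516*n^2 + 25872*n + 21952)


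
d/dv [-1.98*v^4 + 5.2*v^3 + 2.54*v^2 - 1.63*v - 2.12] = -7.92*v^3 + 15.6*v^2 + 5.08*v - 1.63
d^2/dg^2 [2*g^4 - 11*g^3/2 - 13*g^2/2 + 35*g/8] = 24*g^2 - 33*g - 13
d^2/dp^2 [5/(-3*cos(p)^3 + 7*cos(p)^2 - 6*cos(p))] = 5*((-33*cos(p) + 56*cos(2*p) - 27*cos(3*p))*(3*cos(p)^2 - 7*cos(p) + 6)*cos(p)/4 - 2*(9*cos(p)^2 - 14*cos(p) + 6)^2*sin(p)^2)/((3*cos(p)^2 - 7*cos(p) + 6)^3*cos(p)^3)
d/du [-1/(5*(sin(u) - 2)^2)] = 2*cos(u)/(5*(sin(u) - 2)^3)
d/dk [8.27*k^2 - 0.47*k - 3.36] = 16.54*k - 0.47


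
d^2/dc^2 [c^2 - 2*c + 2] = 2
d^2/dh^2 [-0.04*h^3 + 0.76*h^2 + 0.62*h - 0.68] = 1.52 - 0.24*h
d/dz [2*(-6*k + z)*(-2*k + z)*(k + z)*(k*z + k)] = 2*k*(12*k^3 + 8*k^2*z + 4*k^2 - 21*k*z^2 - 14*k*z + 4*z^3 + 3*z^2)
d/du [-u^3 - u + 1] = -3*u^2 - 1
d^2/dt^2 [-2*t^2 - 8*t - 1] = -4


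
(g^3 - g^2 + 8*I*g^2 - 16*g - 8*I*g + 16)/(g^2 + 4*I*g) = g - 1 + 4*I - 4*I/g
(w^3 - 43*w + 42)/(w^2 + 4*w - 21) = (w^2 - 7*w + 6)/(w - 3)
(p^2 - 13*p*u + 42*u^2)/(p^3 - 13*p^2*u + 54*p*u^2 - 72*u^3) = (p - 7*u)/(p^2 - 7*p*u + 12*u^2)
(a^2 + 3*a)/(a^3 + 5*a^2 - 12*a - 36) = a*(a + 3)/(a^3 + 5*a^2 - 12*a - 36)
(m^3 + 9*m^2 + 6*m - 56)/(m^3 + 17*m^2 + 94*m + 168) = (m - 2)/(m + 6)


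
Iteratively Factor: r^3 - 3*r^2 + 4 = (r + 1)*(r^2 - 4*r + 4) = (r - 2)*(r + 1)*(r - 2)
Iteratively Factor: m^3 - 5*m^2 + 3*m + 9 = (m - 3)*(m^2 - 2*m - 3) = (m - 3)*(m + 1)*(m - 3)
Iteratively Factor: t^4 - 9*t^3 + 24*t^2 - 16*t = (t)*(t^3 - 9*t^2 + 24*t - 16) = t*(t - 1)*(t^2 - 8*t + 16) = t*(t - 4)*(t - 1)*(t - 4)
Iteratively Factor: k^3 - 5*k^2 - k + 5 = (k - 5)*(k^2 - 1) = (k - 5)*(k + 1)*(k - 1)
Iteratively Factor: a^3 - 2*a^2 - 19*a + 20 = (a + 4)*(a^2 - 6*a + 5) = (a - 1)*(a + 4)*(a - 5)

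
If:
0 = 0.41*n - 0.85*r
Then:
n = 2.07317073170732*r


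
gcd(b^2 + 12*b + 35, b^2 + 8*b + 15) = b + 5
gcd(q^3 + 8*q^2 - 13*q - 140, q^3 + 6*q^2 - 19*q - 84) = q^2 + 3*q - 28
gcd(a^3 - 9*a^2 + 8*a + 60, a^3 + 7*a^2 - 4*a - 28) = a + 2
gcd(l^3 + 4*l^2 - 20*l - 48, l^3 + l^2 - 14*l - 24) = l^2 - 2*l - 8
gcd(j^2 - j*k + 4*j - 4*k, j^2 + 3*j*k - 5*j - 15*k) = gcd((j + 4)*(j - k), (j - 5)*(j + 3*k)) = 1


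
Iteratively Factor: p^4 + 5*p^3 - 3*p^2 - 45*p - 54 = (p + 3)*(p^3 + 2*p^2 - 9*p - 18) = (p + 2)*(p + 3)*(p^2 - 9) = (p + 2)*(p + 3)^2*(p - 3)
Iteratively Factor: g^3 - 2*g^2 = (g)*(g^2 - 2*g) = g*(g - 2)*(g)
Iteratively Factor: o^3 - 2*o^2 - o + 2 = (o - 2)*(o^2 - 1) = (o - 2)*(o - 1)*(o + 1)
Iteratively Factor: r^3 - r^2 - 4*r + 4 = (r - 1)*(r^2 - 4) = (r - 1)*(r + 2)*(r - 2)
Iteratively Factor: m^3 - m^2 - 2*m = (m)*(m^2 - m - 2) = m*(m - 2)*(m + 1)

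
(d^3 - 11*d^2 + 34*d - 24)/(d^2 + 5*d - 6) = (d^2 - 10*d + 24)/(d + 6)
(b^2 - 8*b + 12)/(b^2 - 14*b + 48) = (b - 2)/(b - 8)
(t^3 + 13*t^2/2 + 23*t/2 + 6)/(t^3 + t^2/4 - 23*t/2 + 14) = 2*(2*t^2 + 5*t + 3)/(4*t^2 - 15*t + 14)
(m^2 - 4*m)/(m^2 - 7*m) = (m - 4)/(m - 7)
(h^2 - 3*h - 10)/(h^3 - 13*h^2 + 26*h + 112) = (h - 5)/(h^2 - 15*h + 56)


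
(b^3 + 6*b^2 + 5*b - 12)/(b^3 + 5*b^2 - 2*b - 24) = (b - 1)/(b - 2)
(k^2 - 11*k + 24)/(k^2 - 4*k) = (k^2 - 11*k + 24)/(k*(k - 4))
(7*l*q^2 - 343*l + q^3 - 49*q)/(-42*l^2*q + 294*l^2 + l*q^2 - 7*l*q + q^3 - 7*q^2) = (q + 7)/(-6*l + q)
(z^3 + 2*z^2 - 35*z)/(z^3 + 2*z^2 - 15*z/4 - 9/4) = 4*z*(z^2 + 2*z - 35)/(4*z^3 + 8*z^2 - 15*z - 9)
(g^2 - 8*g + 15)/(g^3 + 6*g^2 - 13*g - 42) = (g - 5)/(g^2 + 9*g + 14)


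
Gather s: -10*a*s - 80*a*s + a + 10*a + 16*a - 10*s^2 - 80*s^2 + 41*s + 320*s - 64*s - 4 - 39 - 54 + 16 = 27*a - 90*s^2 + s*(297 - 90*a) - 81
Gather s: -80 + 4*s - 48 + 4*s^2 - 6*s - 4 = 4*s^2 - 2*s - 132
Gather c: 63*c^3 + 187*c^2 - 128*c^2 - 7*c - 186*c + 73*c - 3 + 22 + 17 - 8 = 63*c^3 + 59*c^2 - 120*c + 28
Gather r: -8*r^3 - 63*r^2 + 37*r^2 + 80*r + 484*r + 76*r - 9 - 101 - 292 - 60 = -8*r^3 - 26*r^2 + 640*r - 462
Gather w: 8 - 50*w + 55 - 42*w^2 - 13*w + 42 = -42*w^2 - 63*w + 105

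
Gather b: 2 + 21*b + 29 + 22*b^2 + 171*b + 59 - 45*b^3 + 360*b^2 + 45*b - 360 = -45*b^3 + 382*b^2 + 237*b - 270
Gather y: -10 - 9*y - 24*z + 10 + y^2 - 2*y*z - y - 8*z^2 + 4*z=y^2 + y*(-2*z - 10) - 8*z^2 - 20*z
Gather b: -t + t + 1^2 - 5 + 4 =0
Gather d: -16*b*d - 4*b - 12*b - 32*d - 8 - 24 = -16*b + d*(-16*b - 32) - 32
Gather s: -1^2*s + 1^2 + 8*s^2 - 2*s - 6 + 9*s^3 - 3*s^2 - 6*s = 9*s^3 + 5*s^2 - 9*s - 5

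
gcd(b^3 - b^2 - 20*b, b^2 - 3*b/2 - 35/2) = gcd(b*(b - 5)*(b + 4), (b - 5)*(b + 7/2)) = b - 5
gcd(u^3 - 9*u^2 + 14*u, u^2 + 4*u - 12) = u - 2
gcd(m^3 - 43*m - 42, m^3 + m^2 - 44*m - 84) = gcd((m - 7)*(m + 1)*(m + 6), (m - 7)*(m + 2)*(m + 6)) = m^2 - m - 42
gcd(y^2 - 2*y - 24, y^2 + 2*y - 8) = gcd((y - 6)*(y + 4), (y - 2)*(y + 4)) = y + 4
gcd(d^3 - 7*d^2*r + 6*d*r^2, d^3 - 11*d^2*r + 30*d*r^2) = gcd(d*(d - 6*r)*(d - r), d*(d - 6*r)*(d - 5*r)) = -d^2 + 6*d*r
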